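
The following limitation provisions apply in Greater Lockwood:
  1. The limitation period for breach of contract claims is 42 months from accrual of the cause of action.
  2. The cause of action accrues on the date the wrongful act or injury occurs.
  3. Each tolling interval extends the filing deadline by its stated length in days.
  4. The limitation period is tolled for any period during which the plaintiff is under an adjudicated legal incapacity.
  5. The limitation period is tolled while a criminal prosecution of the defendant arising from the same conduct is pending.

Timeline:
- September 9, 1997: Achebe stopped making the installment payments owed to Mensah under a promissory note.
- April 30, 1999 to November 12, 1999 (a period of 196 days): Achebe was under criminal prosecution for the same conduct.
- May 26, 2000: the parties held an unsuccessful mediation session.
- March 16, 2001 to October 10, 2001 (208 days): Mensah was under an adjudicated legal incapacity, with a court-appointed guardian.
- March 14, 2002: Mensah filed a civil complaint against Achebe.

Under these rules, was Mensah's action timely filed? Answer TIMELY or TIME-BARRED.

The claim accrued on September 9, 1997, when the wrongful act occurred.
Adding the 42 months base period to September 9, 1997 gives a deadline of March 9, 2001, before any tolling.
The pending criminal prosecution from April 30, 1999 to November 12, 1999 tolled the period for 196 days, extending the deadline to September 21, 2001.
Because the plaintiff's legal incapacity ran from March 16, 2001 to October 10, 2001, the deadline is extended by 208 days to April 17, 2002.
The other events in the timeline have no effect on the limitation period under the stated rules.
Filing on March 14, 2002 beat the April 17, 2002 deadline — the action is timely.

TIMELY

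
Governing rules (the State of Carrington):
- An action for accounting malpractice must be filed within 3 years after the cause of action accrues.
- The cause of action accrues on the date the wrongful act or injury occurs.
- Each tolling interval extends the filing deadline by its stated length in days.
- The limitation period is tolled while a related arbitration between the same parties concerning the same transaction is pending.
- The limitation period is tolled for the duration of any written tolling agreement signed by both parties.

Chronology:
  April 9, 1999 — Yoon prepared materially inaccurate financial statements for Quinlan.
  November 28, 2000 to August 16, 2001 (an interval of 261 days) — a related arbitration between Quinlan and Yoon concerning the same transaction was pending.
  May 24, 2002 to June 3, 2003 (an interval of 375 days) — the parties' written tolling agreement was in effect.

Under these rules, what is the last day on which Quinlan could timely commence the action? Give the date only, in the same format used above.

The claim accrued on April 9, 1999, when the wrongful act occurred.
3 years from April 9, 1999 is April 9, 2002.
The pending related arbitration from November 28, 2000 to August 16, 2001 tolled the period for 261 days, extending the deadline to December 26, 2002.
Because the written tolling agreement ran from May 24, 2002 to June 3, 2003, the deadline is extended by 375 days to January 5, 2004.

January 5, 2004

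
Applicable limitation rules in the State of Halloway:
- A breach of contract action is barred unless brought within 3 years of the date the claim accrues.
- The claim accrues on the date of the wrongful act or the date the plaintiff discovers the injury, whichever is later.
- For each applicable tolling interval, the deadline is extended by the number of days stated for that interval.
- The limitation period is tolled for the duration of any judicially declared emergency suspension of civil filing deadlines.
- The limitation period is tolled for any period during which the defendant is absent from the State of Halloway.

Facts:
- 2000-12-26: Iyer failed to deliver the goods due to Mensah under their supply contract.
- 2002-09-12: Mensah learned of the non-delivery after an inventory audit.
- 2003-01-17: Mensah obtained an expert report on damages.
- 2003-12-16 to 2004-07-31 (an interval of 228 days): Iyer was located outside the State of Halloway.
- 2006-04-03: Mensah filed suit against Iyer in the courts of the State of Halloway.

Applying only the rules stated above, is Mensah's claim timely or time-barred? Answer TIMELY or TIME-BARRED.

TIMELY

The claim accrued on 2002-09-12 — the later of the 2000-12-26 act and the 2002-09-12 discovery.
3 years from 2002-09-12 is 2005-09-12.
Because the defendant's absence from the jurisdiction ran from 2003-12-16 to 2004-07-31, the deadline is extended by 228 days to 2006-04-28.
Nothing else in the chronology tolls or restarts the period.
The 2006-04-03 filing precedes the 2006-04-28 deadline; the claim is timely.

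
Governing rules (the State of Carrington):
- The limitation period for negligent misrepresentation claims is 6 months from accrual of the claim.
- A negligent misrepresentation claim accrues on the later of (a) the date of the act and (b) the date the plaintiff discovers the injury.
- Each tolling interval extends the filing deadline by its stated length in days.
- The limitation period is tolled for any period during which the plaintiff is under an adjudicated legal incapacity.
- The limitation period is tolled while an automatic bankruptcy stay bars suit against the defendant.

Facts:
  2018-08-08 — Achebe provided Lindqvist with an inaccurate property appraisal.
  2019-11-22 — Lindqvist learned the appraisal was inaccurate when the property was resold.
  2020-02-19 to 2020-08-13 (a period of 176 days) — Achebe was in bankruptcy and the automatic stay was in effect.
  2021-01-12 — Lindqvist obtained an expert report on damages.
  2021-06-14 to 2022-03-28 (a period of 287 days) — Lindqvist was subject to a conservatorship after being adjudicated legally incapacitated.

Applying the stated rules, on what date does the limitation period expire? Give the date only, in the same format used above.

2020-11-14

The claim accrued on 2019-11-22 — the later of the 2018-08-08 act and the 2019-11-22 discovery.
Adding the 6 months base period to 2019-11-22 gives a deadline of 2020-05-22, before any tolling.
Because the automatic bankruptcy stay ran from 2020-02-19 to 2020-08-13, the deadline is extended by 176 days to 2020-11-14.
The plaintiff's legal incapacity starting 2021-06-14 came too late — the period had run on 2020-11-14 — and so does not extend the deadline.
Nothing else in the chronology tolls or restarts the period.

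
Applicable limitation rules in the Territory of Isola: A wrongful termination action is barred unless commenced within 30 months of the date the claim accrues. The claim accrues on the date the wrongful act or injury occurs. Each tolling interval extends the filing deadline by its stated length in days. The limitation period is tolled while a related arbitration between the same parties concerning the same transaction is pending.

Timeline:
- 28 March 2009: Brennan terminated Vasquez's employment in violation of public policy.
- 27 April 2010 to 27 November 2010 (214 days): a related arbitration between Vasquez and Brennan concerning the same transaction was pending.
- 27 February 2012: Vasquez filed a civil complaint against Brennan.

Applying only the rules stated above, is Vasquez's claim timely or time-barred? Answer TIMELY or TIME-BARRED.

The limitation period began to run on 28 March 2009.
The untolled deadline — 30 months after 28 March 2009 — is 28 September 2011.
The period was tolled for 214 days by the pending related arbitration (27 April 2010 to 27 November 2010), pushing the deadline to 29 April 2012.
Filing on 27 February 2012 beat the 29 April 2012 deadline — the action is timely.

TIMELY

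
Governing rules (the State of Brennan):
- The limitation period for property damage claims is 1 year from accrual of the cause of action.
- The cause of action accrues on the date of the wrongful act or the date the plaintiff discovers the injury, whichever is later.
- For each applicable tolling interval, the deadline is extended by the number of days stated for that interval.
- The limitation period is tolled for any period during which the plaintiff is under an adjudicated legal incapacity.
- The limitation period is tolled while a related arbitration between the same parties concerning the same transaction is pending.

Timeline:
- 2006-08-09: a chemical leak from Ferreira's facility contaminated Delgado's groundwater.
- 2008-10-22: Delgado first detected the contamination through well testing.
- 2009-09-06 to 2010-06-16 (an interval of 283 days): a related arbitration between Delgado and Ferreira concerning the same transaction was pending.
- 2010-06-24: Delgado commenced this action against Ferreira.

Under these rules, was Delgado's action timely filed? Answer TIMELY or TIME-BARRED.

TIMELY

The claim accrued on 2008-10-22 — the later of the 2006-08-09 act and the 2008-10-22 discovery.
1 year from 2008-10-22 is 2009-10-22.
Because the pending related arbitration ran from 2009-09-06 to 2010-06-16, the deadline is extended by 283 days to 2010-08-01.
Delgado filed on 2010-06-24, before the 2010-08-01 deadline, so the action is timely.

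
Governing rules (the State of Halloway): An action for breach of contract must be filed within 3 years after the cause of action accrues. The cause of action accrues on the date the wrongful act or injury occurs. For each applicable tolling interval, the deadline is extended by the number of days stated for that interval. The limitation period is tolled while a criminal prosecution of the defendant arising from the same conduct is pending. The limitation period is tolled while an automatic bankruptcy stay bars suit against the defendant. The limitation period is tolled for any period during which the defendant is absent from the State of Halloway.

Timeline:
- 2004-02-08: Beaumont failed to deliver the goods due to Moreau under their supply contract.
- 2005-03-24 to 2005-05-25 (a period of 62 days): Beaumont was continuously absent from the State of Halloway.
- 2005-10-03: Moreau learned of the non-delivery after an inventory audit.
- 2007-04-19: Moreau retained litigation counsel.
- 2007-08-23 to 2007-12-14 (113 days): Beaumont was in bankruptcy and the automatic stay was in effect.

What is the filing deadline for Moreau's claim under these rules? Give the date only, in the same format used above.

2007-04-11

Accrual is governed by the date of the act, so the period began to run on 2004-02-08; the later discovery on 2005-10-03 is irrelevant under the stated rule.
3 years from 2004-02-08 is 2007-02-08.
The defendant's absence from the jurisdiction from 2005-03-24 to 2005-05-25 tolled the period for 62 days, extending the deadline to 2007-04-11.
By the time the automatic bankruptcy stay began on 2007-08-23, the limitation period had already expired on 2007-04-11; that interval cannot revive it.
Nothing else in the chronology tolls or restarts the period.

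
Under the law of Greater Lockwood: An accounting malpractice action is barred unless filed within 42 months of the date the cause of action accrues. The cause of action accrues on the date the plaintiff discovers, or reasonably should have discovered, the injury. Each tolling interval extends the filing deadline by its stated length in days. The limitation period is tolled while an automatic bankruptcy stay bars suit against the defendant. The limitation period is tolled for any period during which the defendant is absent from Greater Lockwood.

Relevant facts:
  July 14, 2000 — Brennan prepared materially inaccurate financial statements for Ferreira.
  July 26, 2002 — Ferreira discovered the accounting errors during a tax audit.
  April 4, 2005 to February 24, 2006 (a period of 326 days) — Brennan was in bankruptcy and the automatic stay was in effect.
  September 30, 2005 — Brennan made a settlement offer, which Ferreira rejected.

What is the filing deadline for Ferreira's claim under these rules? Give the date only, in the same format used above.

Accrual is tied to discovery, so the period began on July 26, 2002 rather than on July 14, 2000 when the act occurred.
The untolled deadline — 42 months after July 26, 2002 — is January 26, 2006.
The period was tolled for 326 days by the automatic bankruptcy stay (April 4, 2005 to February 24, 2006), pushing the deadline to December 18, 2006.
None of the other events listed affects the running of the period under the stated rules.

December 18, 2006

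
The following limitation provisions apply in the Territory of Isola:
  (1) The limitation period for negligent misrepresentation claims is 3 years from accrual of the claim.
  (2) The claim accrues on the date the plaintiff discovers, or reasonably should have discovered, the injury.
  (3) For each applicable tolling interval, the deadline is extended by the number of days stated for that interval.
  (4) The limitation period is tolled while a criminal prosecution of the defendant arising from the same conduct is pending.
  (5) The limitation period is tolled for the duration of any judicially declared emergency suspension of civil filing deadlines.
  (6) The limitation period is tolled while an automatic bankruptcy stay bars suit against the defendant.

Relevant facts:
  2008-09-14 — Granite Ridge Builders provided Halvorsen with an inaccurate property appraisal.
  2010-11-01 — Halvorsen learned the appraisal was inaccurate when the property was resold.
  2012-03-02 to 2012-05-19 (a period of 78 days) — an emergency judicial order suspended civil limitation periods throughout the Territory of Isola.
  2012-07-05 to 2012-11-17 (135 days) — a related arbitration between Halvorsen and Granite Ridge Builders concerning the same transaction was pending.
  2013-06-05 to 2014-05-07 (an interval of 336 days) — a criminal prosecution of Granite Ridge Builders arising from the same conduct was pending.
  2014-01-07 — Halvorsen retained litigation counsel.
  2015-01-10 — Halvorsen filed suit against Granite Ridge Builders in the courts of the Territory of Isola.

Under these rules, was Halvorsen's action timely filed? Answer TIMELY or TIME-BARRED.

TIME-BARRED

Under the discovery rule, the claim accrued on 2010-11-01, when Halvorsen discovered the injury — not on the 2008-09-14 date of the underlying act.
3 years from 2010-11-01 is 2013-11-01.
The period was tolled for 78 days by the emergency suspension of filing deadlines (2012-03-02 to 2012-05-19), pushing the deadline to 2014-01-18.
The period was tolled for 336 days by the pending criminal prosecution (2013-06-05 to 2014-05-07), pushing the deadline to 2014-12-20.
The pending related arbitration from 2012-07-05 to 2012-11-17 does not toll the period, because no stated rule makes a pending arbitration a tolling event.
None of the other events listed affects the running of the period under the stated rules.
Halvorsen filed on 2015-01-10, after the 2014-12-20 deadline, so the action is time-barred.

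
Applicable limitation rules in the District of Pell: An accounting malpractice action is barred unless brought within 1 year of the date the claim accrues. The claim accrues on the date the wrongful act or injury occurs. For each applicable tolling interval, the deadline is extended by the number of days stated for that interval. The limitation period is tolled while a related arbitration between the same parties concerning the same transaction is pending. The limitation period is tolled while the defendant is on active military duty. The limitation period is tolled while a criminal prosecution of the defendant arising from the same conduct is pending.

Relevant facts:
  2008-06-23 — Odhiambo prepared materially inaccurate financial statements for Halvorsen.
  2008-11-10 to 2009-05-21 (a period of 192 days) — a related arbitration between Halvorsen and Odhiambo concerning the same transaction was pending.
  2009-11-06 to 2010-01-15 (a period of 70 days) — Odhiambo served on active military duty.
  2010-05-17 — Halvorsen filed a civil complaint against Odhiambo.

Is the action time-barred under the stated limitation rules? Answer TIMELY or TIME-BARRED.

The limitation period began to run on 2008-06-23.
1 year from 2008-06-23 is 2009-06-23.
The pending related arbitration from 2008-11-10 to 2009-05-21 tolled the period for 192 days, extending the deadline to 2010-01-01.
Because the defendant's active military service ran from 2009-11-06 to 2010-01-15, the deadline is extended by 70 days to 2010-03-12.
Halvorsen filed on 2010-05-17, after the 2010-03-12 deadline, so the action is time-barred.

TIME-BARRED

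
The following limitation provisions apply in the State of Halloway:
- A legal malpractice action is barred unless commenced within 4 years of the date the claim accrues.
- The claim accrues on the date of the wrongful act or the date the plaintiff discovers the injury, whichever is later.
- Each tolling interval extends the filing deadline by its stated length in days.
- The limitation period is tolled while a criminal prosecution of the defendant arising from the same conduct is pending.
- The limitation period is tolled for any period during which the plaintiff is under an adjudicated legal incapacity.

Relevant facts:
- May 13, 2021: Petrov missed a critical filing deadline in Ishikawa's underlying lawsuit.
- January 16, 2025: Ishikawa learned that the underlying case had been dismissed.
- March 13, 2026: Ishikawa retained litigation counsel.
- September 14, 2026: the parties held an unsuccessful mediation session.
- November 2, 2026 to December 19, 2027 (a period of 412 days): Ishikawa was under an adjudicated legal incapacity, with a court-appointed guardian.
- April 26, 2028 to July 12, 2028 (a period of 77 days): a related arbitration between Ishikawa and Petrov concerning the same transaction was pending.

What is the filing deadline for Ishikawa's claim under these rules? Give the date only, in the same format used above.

March 4, 2030

The claim accrued on January 16, 2025 — the later of the May 13, 2021 act and the January 16, 2025 discovery.
The untolled deadline — 4 years after January 16, 2025 — is January 16, 2029.
The period was tolled for 412 days by the plaintiff's legal incapacity (November 2, 2026 to December 19, 2027), pushing the deadline to March 4, 2030.
The pending related arbitration from April 26, 2028 to July 12, 2028 does not toll the period, because no stated rule makes a pending arbitration a tolling event.
None of the other events listed affects the running of the period under the stated rules.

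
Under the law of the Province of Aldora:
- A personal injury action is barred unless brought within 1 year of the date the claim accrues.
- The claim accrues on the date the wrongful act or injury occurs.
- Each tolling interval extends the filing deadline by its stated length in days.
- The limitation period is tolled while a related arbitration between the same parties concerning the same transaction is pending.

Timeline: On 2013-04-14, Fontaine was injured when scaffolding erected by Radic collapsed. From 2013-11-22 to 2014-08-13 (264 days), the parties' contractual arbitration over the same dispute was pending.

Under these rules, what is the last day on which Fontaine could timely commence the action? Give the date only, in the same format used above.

The claim accrued on 2013-04-14, the date of the act.
Adding the 1 year base period to 2013-04-14 gives a deadline of 2014-04-14, before any tolling.
The period was tolled for 264 days by the pending related arbitration (2013-11-22 to 2014-08-13), pushing the deadline to 2015-01-03.

2015-01-03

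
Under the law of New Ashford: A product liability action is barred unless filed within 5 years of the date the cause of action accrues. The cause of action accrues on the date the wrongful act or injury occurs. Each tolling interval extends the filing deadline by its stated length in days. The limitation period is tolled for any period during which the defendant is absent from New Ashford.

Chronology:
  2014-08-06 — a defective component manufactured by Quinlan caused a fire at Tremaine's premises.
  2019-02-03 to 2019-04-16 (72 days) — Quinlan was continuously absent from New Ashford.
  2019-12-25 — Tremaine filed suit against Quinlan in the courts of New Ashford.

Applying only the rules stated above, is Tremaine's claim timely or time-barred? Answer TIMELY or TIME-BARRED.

The claim accrued on 2014-08-06, when the wrongful act occurred.
The untolled deadline — 5 years after 2014-08-06 — is 2019-08-06.
The defendant's absence from the jurisdiction from 2019-02-03 to 2019-04-16 tolled the period for 72 days, extending the deadline to 2019-10-17.
The 2019-12-25 filing falls after the 2019-10-17 deadline; the claim is time-barred.

TIME-BARRED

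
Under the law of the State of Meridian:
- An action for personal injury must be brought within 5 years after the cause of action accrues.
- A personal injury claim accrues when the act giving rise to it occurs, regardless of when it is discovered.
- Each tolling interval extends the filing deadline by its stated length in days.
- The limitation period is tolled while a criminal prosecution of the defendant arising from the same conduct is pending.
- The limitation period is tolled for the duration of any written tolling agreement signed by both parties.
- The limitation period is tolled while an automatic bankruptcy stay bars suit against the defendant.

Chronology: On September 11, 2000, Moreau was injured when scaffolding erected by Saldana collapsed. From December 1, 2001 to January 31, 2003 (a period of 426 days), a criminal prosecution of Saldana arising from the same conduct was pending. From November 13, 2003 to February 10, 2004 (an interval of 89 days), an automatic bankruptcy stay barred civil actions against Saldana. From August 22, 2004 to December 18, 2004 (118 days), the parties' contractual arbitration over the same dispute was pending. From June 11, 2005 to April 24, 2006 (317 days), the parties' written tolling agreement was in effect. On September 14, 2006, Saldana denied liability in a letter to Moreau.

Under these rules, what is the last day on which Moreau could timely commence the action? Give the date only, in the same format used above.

The cause of action accrued on September 11, 2000, the date of the act.
The untolled deadline — 5 years after September 11, 2000 — is September 11, 2005.
Because the pending criminal prosecution ran from December 1, 2001 to January 31, 2003, the deadline is extended by 426 days to November 11, 2006.
The automatic bankruptcy stay from November 13, 2003 to February 10, 2004 tolled the period for 89 days, extending the deadline to February 8, 2007.
The written tolling agreement from June 11, 2005 to April 24, 2006 tolled the period for 317 days, extending the deadline to December 22, 2007.
No stated provision tolls the period for a pending arbitration, so the interval from August 22, 2004 to December 18, 2004 has no effect on the deadline.
None of the other events listed affects the running of the period under the stated rules.

December 22, 2007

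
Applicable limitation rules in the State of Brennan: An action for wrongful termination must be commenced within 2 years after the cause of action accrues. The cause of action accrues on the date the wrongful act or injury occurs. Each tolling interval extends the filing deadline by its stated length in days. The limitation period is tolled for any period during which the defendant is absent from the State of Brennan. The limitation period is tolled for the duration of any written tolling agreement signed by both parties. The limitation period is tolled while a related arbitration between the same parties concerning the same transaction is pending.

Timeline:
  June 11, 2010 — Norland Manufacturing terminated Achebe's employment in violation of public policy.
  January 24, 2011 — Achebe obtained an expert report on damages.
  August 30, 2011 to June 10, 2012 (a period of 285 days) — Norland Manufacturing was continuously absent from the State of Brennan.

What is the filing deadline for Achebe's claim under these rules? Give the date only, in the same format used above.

The cause of action accrued on June 11, 2010, the date of the act.
Adding the 2 years base period to June 11, 2010 gives a deadline of June 11, 2012, before any tolling.
The period was tolled for 285 days by the defendant's absence from the jurisdiction (August 30, 2011 to June 10, 2012), pushing the deadline to March 23, 2013.
None of the other events listed affects the running of the period under the stated rules.

March 23, 2013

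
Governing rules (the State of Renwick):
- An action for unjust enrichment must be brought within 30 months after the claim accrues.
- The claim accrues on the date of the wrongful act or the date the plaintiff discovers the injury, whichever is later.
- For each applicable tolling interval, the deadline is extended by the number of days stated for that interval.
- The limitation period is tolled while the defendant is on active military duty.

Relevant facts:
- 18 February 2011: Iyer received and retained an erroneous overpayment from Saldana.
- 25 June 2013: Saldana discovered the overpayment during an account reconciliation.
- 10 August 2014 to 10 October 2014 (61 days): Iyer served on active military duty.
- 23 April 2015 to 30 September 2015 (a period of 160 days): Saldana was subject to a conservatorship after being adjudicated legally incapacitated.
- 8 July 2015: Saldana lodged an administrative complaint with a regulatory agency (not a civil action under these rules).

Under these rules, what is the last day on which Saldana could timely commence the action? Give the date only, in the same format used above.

24 February 2016

Because discovery on 25 June 2013 post-dates the 18 February 2011 act, accrual under the later-of rule falls on 25 June 2013.
30 months from 25 June 2013 is 25 December 2015.
The period was tolled for 61 days by the defendant's active military service (10 August 2014 to 10 October 2014), pushing the deadline to 24 February 2016.
Although the plaintiff's incapacity ran from 23 April 2015 to 30 September 2015, the stated rules do not make that a tolling event, so it is disregarded.
None of the other events listed affects the running of the period under the stated rules.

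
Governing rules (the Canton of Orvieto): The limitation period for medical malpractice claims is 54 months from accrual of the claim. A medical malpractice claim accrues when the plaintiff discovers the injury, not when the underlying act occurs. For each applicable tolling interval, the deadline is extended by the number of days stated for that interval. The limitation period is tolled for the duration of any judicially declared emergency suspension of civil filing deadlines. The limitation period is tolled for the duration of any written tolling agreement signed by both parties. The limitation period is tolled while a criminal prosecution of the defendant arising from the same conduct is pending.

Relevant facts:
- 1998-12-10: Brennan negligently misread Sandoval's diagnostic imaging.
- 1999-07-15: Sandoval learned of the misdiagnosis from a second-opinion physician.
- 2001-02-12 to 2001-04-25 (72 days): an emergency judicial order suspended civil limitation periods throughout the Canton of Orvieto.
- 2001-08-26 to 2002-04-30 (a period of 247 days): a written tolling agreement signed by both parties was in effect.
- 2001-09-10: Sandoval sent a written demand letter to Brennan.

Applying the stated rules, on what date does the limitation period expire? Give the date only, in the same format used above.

Accrual is tied to discovery, so the period began on 1999-07-15 rather than on 1998-12-10 when the act occurred.
Adding the 54 months base period to 1999-07-15 gives a deadline of 2004-01-15, before any tolling.
Because the emergency suspension of filing deadlines ran from 2001-02-12 to 2001-04-25, the deadline is extended by 72 days to 2004-03-27.
Because the written tolling agreement ran from 2001-08-26 to 2002-04-30, the deadline is extended by 247 days to 2004-11-29.
Nothing else in the chronology tolls or restarts the period.

2004-11-29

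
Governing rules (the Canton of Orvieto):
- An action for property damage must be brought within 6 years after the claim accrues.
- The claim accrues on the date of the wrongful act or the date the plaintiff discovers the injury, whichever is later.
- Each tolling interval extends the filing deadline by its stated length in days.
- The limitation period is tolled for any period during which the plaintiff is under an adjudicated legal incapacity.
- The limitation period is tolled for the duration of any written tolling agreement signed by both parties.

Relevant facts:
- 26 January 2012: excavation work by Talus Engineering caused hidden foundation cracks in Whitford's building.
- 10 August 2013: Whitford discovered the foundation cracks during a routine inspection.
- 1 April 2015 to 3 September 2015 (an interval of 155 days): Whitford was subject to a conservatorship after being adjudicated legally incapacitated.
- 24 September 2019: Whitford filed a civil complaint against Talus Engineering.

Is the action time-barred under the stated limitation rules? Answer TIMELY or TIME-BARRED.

TIMELY

Taking the later of the act (26 January 2012) and discovery (10 August 2013), the claim accrued on 10 August 2013.
The untolled deadline — 6 years after 10 August 2013 — is 10 August 2019.
The period was tolled for 155 days by the plaintiff's legal incapacity (1 April 2015 to 3 September 2015), pushing the deadline to 12 January 2020.
Filing on 24 September 2019 beat the 12 January 2020 deadline — the action is timely.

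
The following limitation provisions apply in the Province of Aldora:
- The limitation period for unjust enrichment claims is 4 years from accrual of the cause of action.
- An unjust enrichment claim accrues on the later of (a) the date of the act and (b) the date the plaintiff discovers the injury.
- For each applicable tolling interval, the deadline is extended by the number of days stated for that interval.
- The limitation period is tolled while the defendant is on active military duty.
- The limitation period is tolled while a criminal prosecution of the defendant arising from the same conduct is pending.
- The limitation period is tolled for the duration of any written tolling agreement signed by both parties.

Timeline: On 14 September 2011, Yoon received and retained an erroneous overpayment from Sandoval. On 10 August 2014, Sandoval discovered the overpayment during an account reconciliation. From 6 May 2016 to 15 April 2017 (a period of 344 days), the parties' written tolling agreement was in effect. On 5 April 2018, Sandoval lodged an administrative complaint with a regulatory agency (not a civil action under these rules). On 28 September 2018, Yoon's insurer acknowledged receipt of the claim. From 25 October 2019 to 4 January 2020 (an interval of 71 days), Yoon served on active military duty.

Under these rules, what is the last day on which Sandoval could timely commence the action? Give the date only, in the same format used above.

Because discovery on 10 August 2014 post-dates the 14 September 2011 act, accrual under the later-of rule falls on 10 August 2014.
4 years from 10 August 2014 is 10 August 2018.
The period was tolled for 344 days by the written tolling agreement (6 May 2016 to 15 April 2017), pushing the deadline to 20 July 2019.
The defendant's active military service from 25 October 2019 to 4 January 2020 began after the period had already run on 20 July 2019, so it has no tolling effect.
None of the other events listed affects the running of the period under the stated rules.

20 July 2019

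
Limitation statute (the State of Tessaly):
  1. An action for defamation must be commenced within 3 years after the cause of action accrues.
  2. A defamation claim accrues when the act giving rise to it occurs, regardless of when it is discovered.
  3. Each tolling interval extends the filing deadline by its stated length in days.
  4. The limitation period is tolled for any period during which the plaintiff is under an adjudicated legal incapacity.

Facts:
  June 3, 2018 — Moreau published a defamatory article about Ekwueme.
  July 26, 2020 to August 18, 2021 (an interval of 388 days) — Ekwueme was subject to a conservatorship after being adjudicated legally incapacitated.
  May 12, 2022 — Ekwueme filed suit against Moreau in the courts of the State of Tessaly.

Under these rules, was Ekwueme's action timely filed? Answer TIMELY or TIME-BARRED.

TIMELY

The cause of action accrued on June 3, 2018, the date of the act.
Adding the 3 years base period to June 3, 2018 gives a deadline of June 3, 2021, before any tolling.
The period was tolled for 388 days by the plaintiff's legal incapacity (July 26, 2020 to August 18, 2021), pushing the deadline to June 26, 2022.
Ekwueme filed on May 12, 2022, before the June 26, 2022 deadline, so the action is timely.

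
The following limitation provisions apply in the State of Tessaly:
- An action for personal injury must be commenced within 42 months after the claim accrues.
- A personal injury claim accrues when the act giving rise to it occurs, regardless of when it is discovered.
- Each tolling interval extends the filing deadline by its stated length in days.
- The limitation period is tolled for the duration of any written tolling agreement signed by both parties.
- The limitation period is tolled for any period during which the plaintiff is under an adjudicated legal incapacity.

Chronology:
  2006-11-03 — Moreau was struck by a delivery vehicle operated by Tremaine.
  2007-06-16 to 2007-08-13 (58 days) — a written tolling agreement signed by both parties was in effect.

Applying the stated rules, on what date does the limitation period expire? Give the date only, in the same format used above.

2010-06-30

The claim accrued on 2006-11-03, when the wrongful act occurred.
42 months from 2006-11-03 is 2010-05-03.
The period was tolled for 58 days by the written tolling agreement (2007-06-16 to 2007-08-13), pushing the deadline to 2010-06-30.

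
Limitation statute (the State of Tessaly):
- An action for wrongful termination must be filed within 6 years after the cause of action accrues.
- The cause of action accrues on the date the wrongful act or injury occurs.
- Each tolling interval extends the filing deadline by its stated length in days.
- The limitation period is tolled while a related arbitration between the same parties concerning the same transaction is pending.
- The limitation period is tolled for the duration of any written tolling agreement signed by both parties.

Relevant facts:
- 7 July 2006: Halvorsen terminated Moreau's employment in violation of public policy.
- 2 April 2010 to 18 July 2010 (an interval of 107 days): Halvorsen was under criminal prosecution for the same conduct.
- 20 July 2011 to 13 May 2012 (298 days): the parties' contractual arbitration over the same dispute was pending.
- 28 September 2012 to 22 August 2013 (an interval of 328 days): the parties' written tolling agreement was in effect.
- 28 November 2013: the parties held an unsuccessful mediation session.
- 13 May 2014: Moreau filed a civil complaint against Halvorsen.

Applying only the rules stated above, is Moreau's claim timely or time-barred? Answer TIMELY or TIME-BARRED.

TIME-BARRED

The claim accrued on 7 July 2006, when the wrongful act occurred.
The untolled deadline — 6 years after 7 July 2006 — is 7 July 2012.
Because the pending related arbitration ran from 20 July 2011 to 13 May 2012, the deadline is extended by 298 days to 1 May 2013.
The period was tolled for 328 days by the written tolling agreement (28 September 2012 to 22 August 2013), pushing the deadline to 25 March 2014.
The pending criminal prosecution from 2 April 2010 to 18 July 2010 does not toll the period, because no stated rule makes a criminal prosecution a tolling event.
The other events in the timeline have no effect on the limitation period under the stated rules.
Moreau filed on 13 May 2014, after the 25 March 2014 deadline, so the action is time-barred.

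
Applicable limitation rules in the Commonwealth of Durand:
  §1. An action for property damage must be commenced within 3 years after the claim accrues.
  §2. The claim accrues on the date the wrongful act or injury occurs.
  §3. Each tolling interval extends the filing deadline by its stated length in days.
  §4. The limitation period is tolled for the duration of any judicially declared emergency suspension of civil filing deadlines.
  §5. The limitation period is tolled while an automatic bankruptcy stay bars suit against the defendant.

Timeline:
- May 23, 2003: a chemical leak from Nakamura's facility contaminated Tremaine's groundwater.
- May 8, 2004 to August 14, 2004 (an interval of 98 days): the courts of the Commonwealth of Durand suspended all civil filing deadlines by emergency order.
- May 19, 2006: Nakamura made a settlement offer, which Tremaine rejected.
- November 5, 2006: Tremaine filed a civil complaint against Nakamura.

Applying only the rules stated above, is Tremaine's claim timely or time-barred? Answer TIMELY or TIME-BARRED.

The claim accrued on May 23, 2003, the date of the act.
Adding the 3 years base period to May 23, 2003 gives a deadline of May 23, 2006, before any tolling.
The emergency suspension of filing deadlines from May 8, 2004 to August 14, 2004 tolled the period for 98 days, extending the deadline to August 29, 2006.
Nothing else in the chronology tolls or restarts the period.
The November 5, 2006 filing falls after the August 29, 2006 deadline; the claim is time-barred.

TIME-BARRED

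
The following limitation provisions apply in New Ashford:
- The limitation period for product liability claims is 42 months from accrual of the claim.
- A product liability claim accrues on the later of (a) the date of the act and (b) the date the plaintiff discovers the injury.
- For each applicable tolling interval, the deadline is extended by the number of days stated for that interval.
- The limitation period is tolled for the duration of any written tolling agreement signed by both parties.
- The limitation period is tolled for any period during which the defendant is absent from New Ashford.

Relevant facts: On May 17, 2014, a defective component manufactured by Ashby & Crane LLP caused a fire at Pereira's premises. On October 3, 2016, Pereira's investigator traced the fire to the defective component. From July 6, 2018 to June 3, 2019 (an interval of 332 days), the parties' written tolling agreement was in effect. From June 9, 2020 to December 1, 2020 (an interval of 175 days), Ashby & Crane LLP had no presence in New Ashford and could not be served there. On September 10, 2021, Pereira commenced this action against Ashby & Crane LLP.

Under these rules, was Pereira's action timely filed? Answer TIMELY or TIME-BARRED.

The claim accrued on October 3, 2016 — the later of the May 17, 2014 act and the October 3, 2016 discovery.
The untolled deadline — 42 months after October 3, 2016 — is April 3, 2020.
The period was tolled for 332 days by the written tolling agreement (July 6, 2018 to June 3, 2019), pushing the deadline to March 1, 2021.
The defendant's absence from the jurisdiction from June 9, 2020 to December 1, 2020 tolled the period for 175 days, extending the deadline to August 23, 2021.
The September 10, 2021 filing falls after the August 23, 2021 deadline; the claim is time-barred.

TIME-BARRED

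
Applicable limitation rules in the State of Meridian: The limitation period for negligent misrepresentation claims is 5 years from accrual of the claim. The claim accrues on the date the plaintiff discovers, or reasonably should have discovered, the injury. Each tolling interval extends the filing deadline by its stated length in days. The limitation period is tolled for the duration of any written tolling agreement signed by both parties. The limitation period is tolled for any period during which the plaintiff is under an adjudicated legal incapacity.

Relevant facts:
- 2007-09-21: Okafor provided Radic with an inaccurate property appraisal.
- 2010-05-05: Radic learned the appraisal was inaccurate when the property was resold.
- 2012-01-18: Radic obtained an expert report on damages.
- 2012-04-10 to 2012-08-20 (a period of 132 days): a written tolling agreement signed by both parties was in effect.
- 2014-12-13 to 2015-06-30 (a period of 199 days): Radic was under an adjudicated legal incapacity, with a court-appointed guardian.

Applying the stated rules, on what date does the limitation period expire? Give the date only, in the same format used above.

Under the discovery rule, the claim accrued on 2010-05-05, when Radic discovered the injury — not on the 2007-09-21 date of the underlying act.
The untolled deadline — 5 years after 2010-05-05 — is 2015-05-05.
The period was tolled for 132 days by the written tolling agreement (2012-04-10 to 2012-08-20), pushing the deadline to 2015-09-14.
The plaintiff's legal incapacity from 2014-12-13 to 2015-06-30 tolled the period for 199 days, extending the deadline to 2016-03-31.
Nothing else in the chronology tolls or restarts the period.

2016-03-31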